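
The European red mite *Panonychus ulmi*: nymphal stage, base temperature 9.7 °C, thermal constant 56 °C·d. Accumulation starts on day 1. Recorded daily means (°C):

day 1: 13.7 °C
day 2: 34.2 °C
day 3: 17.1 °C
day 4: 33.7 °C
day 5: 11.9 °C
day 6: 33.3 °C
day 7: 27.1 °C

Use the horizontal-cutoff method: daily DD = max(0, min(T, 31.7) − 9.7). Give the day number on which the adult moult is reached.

day 5

Daily DD above 9.7 °C (capped at 22.0): 4.0, 22.0, 7.4, 22.0, 2.2, 22.0, 17.4.
Cumulative: 4.0, 26.0, 33.4, 55.4, 57.6, 79.6, 97.0.
The total first reaches 56 DD on day 5.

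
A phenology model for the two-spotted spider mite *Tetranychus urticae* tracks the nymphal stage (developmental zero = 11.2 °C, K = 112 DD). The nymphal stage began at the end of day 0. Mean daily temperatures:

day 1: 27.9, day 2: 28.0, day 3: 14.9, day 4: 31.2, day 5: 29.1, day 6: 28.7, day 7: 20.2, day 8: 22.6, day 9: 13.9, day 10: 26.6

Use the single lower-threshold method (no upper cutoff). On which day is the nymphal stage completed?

day 8

Daily DD above 11.2 °C: 16.7, 16.8, 3.7, 20.0, 17.9, 17.5, 9.0, 11.4, 2.7, 15.4.
Cumulative: 16.7, 33.5, 37.2, 57.2, 75.1, 92.6, 101.6, 113.0, 115.7, 131.1.
The total first reaches 112 DD on day 8.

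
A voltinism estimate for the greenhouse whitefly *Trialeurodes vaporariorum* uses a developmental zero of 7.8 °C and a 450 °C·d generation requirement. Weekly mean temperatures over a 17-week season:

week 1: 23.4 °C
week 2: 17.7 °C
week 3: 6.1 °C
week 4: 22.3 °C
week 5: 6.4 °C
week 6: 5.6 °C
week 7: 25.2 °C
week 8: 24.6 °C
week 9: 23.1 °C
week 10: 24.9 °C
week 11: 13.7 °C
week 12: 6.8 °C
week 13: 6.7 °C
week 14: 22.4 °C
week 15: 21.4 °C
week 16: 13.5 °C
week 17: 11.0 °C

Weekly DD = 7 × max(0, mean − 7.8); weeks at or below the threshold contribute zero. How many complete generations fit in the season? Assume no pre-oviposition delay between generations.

2 generations

Weekly DD (7 × max(0, T̄ − 7.8)): 109.2, 69.3, 0.0, 101.5, 0.0, 0.0, 121.8, 117.6, 107.1, 119.7, 41.3, 0.0, 0.0, 102.2, 95.2, 39.9, 22.4.
Season total = 1047.2 DD.
Complete generations = ⌊1047.2 / 450⌋ = 2.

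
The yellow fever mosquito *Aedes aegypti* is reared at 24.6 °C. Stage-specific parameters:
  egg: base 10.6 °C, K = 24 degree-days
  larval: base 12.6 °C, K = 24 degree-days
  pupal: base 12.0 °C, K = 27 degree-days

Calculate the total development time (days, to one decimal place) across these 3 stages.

egg: 24 / (24.6 − 10.6) = 24 / 14.0 = 1.714 d.
larval: 24 / (24.6 − 12.6) = 24 / 12.0 = 2.000 d.
pupal: 27 / (24.6 − 12.0) = 27 / 12.6 = 2.143 d.
Sum = 5.857 ≈ 5.9 days.

5.9 days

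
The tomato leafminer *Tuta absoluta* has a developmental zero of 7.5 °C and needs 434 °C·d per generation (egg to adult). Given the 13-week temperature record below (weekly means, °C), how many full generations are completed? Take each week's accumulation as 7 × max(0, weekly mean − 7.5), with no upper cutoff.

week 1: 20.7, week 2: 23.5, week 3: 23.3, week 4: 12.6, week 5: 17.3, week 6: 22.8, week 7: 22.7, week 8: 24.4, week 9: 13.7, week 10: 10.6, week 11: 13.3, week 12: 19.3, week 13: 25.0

Weekly DD (7 × max(0, T̄ − 7.5)): 92.4, 112.0, 110.6, 35.7, 68.6, 107.1, 106.4, 118.3, 43.4, 21.7, 40.6, 82.6, 122.5.
Season total = 1061.9 DD.
Complete generations = ⌊1061.9 / 434⌋ = 2.

2 generations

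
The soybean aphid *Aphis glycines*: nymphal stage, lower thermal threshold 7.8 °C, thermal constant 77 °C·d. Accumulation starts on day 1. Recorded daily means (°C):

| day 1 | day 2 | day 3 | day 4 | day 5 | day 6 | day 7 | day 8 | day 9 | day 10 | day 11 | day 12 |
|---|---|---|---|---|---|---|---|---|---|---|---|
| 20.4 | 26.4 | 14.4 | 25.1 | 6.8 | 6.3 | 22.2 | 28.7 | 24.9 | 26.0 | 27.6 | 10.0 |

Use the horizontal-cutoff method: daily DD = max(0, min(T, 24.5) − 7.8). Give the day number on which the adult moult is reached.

Daily DD above 7.8 °C (capped at 16.7): 12.6, 16.7, 6.6, 16.7, 0.0, 0.0, 14.4, 16.7, 16.7, 16.7, 16.7, 2.2.
Cumulative: 12.6, 29.3, 35.9, 52.6, 52.6, 52.6, 67.0, 83.7, 100.4, 117.1, 133.8, 136.0.
The total first reaches 77 DD on day 8.

day 8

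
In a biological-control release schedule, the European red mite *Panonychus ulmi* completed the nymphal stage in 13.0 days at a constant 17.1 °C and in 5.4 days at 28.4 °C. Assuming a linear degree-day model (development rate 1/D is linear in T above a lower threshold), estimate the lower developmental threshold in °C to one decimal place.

Linear rate model ⇒ the product D·(T − T_b) is constant across temperatures.
13.0·(17.1 − T_b) = 5.4·(28.4 − T_b)
T_b = (13.0·17.1 − 5.4·28.4) / (13.0 − 5.4) = 68.94 / 7.6 = 9.071 °C ≈ 9.1 °C.

9.1 °C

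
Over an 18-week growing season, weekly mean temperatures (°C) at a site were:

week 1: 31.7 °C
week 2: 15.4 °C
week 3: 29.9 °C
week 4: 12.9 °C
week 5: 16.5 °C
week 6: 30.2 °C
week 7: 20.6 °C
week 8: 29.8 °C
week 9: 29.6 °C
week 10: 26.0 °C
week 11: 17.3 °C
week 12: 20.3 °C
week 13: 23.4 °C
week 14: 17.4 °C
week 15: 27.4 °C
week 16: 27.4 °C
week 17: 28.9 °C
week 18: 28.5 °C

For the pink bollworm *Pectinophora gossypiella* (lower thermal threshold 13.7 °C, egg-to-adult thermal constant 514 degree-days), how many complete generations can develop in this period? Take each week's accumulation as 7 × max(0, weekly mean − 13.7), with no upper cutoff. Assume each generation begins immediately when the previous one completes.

Weekly DD (7 × max(0, T̄ − 13.7)): 126.0, 11.9, 113.4, 0.0, 19.6, 115.5, 48.3, 112.7, 111.3, 86.1, 25.2, 46.2, 67.9, 25.9, 95.9, 95.9, 106.4, 103.6.
Season total = 1311.8 DD.
Complete generations = ⌊1311.8 / 514⌋ = 2.

2 generations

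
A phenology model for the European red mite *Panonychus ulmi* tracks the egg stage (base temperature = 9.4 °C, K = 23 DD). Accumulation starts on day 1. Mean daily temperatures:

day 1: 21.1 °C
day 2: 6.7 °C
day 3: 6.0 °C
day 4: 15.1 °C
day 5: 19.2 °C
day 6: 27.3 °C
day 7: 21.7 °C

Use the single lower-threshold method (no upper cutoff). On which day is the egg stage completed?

day 5

Daily DD above 9.4 °C: 11.7, 0.0, 0.0, 5.7, 9.8, 17.9, 12.3.
Cumulative: 11.7, 11.7, 11.7, 17.4, 27.2, 45.1, 57.4.
The total first reaches 23 DD on day 5.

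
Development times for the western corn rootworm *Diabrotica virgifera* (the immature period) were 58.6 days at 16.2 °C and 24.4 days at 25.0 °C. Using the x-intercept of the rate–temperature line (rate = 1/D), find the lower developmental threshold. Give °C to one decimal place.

9.9 °C

Under the model K = D·(T − T_b), so D₁·(T₁ − T_b) = D₂·(T₂ − T_b).
58.6·(16.2 − T_b) = 24.4·(25.0 − T_b)
T_b = (58.6·16.2 − 24.4·25.0) / (58.6 − 24.4) = 339.32 / 34.2 = 9.922 °C ≈ 9.9 °C.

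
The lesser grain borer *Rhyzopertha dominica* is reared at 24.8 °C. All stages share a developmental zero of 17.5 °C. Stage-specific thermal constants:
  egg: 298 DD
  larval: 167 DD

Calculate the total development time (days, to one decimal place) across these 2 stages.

63.7 days

Daily accumulation at 24.8 °C = 24.8 − 17.5 = 7.3 DD/day.
Total K = 298 + 167 = 465 DD.
Total duration = 465 / 7.3 = 63.699 ≈ 63.7 days.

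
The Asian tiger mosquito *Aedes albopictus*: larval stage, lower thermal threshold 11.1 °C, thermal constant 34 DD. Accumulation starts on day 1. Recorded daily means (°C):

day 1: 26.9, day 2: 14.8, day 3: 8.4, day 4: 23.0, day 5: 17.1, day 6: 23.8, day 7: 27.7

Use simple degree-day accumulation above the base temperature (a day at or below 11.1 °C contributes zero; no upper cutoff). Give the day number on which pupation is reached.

day 5

Daily DD above 11.1 °C: 15.8, 3.7, 0.0, 11.9, 6.0, 12.7, 16.6.
Cumulative: 15.8, 19.5, 19.5, 31.4, 37.4, 50.1, 66.7.
The total first reaches 34 DD on day 5.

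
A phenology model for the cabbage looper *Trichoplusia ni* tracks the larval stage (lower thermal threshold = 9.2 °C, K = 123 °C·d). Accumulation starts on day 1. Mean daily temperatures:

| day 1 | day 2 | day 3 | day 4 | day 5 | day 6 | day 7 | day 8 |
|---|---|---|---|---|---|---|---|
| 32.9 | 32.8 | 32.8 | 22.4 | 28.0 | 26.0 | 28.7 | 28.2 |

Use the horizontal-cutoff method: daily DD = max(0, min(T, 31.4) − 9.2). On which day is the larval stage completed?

Daily DD above 9.2 °C (capped at 22.2): 22.2, 22.2, 22.2, 13.2, 18.8, 16.8, 19.5, 19.0.
Cumulative: 22.2, 44.4, 66.6, 79.8, 98.6, 115.4, 134.9, 153.9.
The total first reaches 123 DD on day 7.

day 7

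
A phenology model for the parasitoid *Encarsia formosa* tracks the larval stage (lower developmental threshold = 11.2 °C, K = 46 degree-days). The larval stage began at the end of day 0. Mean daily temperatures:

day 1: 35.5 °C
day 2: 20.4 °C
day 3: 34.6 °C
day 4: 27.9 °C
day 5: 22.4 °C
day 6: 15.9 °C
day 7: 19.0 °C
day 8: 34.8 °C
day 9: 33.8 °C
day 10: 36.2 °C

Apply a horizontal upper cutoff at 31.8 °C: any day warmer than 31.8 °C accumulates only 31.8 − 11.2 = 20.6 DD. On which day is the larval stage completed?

day 3

Daily DD above 11.2 °C (capped at 20.6): 20.6, 9.2, 20.6, 16.7, 11.2, 4.7, 7.8, 20.6, 20.6, 20.6.
Cumulative: 20.6, 29.8, 50.4, 67.1, 78.3, 83.0, 90.8, 111.4, 132.0, 152.6.
The total first reaches 46 DD on day 3.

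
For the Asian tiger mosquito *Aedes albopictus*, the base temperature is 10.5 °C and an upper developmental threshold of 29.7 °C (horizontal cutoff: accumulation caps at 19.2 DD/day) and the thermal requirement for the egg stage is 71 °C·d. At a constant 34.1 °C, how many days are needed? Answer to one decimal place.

3.7 days

Temperature 34.1 °C exceeds the upper threshold, so daily accumulation caps at 29.7 − 10.5 = 19.2 DD/day.
Duration = 71 / 19.2 = 3.698 ≈ 3.7 days.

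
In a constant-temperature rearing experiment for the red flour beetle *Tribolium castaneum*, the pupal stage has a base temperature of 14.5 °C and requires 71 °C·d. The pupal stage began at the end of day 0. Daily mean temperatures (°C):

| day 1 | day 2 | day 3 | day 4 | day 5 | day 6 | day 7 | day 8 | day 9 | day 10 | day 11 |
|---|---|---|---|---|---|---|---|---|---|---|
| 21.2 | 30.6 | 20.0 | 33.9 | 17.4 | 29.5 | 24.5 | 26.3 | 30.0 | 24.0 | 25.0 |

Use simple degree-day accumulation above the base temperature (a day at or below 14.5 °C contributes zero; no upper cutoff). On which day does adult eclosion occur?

day 7

Daily DD above 14.5 °C: 6.7, 16.1, 5.5, 19.4, 2.9, 15.0, 10.0, 11.8, 15.5, 9.5, 10.5.
Cumulative: 6.7, 22.8, 28.3, 47.7, 50.6, 65.6, 75.6, 87.4, 102.9, 112.4, 122.9.
The total first reaches 71 DD on day 7.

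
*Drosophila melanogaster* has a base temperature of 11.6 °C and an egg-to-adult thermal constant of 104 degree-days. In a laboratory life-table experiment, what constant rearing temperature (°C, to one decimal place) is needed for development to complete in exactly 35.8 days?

Required daily accumulation = 104 / 35.8 = 2.905 DD/day.
T = T_base + 2.905 = 11.6 + 2.905 = 14.505 ≈ 14.5 °C.

14.5 °C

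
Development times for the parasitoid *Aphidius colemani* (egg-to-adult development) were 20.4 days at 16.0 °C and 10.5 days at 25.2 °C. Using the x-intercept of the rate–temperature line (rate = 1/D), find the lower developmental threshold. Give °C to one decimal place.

6.2 °C

Under the model K = D·(T − T_b), so D₁·(T₁ − T_b) = D₂·(T₂ − T_b).
20.4·(16.0 − T_b) = 10.5·(25.2 − T_b)
T_b = (20.4·16.0 − 10.5·25.2) / (20.4 − 10.5) = 61.80 / 9.9 = 6.242 °C ≈ 6.2 °C.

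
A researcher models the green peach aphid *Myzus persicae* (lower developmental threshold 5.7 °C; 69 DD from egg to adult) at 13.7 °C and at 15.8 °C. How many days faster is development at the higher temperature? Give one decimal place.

1.8 days

At 13.7 °C: 69 / (13.7 − 5.7) = 69 / 8.0 = 8.625 d.
At 15.8 °C: 69 / (15.8 − 5.7) = 69 / 10.1 = 6.832 d.
Difference = |8.625 − 6.832| = 1.793 ≈ 1.8 days.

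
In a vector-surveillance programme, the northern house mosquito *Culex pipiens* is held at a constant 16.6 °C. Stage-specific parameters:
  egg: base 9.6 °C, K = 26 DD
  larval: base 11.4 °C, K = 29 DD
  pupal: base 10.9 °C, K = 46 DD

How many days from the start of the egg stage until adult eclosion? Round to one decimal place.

17.4 days

egg: 26 / (16.6 − 9.6) = 26 / 7.0 = 3.714 d.
larval: 29 / (16.6 − 11.4) = 29 / 5.2 = 5.577 d.
pupal: 46 / (16.6 − 10.9) = 46 / 5.7 = 8.070 d.
Sum = 17.361 ≈ 17.4 days.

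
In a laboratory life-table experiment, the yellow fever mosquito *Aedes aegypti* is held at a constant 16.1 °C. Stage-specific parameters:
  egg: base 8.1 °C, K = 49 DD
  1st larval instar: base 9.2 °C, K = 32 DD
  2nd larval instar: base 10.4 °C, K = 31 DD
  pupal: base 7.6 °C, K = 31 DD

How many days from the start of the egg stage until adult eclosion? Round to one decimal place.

19.8 days

egg: 49 / (16.1 − 8.1) = 49 / 8.0 = 6.125 d.
1st larval instar: 32 / (16.1 − 9.2) = 32 / 6.9 = 4.638 d.
2nd larval instar: 31 / (16.1 − 10.4) = 31 / 5.7 = 5.439 d.
pupal: 31 / (16.1 − 7.6) = 31 / 8.5 = 3.647 d.
Sum = 19.848 ≈ 19.8 days.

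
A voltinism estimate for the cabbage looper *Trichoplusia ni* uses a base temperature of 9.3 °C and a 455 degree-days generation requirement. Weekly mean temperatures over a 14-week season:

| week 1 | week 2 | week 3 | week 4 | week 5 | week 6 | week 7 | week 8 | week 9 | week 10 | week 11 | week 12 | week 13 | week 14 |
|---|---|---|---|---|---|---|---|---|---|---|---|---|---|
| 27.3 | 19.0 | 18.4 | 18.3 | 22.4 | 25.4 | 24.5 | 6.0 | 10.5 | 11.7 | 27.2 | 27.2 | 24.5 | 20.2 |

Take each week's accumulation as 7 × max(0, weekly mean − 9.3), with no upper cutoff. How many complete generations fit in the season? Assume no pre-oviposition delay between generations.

2 generations

Weekly DD (7 × max(0, T̄ − 9.3)): 126.0, 67.9, 63.7, 63.0, 91.7, 112.7, 106.4, 0.0, 8.4, 16.8, 125.3, 125.3, 106.4, 76.3.
Season total = 1089.9 DD.
Complete generations = ⌊1089.9 / 455⌋ = 2.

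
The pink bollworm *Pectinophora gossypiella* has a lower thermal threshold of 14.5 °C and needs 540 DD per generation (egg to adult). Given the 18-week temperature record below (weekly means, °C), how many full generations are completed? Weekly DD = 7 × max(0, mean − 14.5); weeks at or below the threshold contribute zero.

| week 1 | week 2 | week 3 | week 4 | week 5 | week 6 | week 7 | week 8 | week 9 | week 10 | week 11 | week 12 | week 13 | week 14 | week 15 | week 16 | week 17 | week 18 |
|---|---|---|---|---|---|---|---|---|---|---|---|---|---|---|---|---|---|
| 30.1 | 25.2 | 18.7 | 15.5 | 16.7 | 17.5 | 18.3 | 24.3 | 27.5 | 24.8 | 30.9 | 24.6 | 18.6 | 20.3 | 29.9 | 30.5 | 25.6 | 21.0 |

Weekly DD (7 × max(0, T̄ − 14.5)): 109.2, 74.9, 29.4, 7.0, 15.4, 21.0, 26.6, 68.6, 91.0, 72.1, 114.8, 70.7, 28.7, 40.6, 107.8, 112.0, 77.7, 45.5.
Season total = 1113.0 DD.
Complete generations = ⌊1113.0 / 540⌋ = 2.

2 generations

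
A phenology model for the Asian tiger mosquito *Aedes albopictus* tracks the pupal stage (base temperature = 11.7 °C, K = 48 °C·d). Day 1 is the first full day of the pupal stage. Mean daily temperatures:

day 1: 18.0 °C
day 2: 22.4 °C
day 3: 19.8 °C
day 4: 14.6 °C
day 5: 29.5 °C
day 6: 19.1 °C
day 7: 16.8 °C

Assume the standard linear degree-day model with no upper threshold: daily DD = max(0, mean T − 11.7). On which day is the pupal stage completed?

Daily DD above 11.7 °C: 6.3, 10.7, 8.1, 2.9, 17.8, 7.4, 5.1.
Cumulative: 6.3, 17.0, 25.1, 28.0, 45.8, 53.2, 58.3.
The total first reaches 48 DD on day 6.

day 6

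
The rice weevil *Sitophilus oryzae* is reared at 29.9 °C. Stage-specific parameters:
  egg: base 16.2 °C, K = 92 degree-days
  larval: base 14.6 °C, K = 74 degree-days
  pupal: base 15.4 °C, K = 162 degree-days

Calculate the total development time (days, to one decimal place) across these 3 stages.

egg: 92 / (29.9 − 16.2) = 92 / 13.7 = 6.715 d.
larval: 74 / (29.9 − 14.6) = 74 / 15.3 = 4.837 d.
pupal: 162 / (29.9 − 15.4) = 162 / 14.5 = 11.172 d.
Sum = 22.724 ≈ 22.7 days.

22.7 days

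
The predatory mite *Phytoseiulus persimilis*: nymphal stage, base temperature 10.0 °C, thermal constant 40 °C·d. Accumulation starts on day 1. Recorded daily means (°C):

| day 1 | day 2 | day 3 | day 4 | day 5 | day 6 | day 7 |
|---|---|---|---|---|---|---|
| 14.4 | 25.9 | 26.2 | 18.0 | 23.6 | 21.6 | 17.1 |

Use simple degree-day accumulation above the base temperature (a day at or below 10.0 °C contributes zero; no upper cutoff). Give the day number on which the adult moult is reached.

Daily DD above 10.0 °C: 4.4, 15.9, 16.2, 8.0, 13.6, 11.6, 7.1.
Cumulative: 4.4, 20.3, 36.5, 44.5, 58.1, 69.7, 76.8.
The total first reaches 40 DD on day 4.

day 4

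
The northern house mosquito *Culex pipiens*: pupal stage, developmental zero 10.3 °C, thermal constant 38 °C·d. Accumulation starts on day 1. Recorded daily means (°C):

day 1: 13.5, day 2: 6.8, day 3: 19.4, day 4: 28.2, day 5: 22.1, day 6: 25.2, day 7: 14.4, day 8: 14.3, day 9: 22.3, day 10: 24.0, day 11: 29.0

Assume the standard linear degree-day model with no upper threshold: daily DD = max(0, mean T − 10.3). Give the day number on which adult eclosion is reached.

day 5

Daily DD above 10.3 °C: 3.2, 0.0, 9.1, 17.9, 11.8, 14.9, 4.1, 4.0, 12.0, 13.7, 18.7.
Cumulative: 3.2, 3.2, 12.3, 30.2, 42.0, 56.9, 61.0, 65.0, 77.0, 90.7, 109.4.
The total first reaches 38 DD on day 5.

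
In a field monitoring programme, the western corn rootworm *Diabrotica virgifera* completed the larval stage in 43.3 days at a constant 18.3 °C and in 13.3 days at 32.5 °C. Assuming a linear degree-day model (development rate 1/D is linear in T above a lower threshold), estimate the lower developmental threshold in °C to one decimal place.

Linear rate model ⇒ the product D·(T − T_b) is constant across temperatures.
43.3·(18.3 − T_b) = 13.3·(32.5 − T_b)
T_b = (43.3·18.3 − 13.3·32.5) / (43.3 − 13.3) = 360.14 / 30.0 = 12.005 °C ≈ 12.0 °C.

12.0 °C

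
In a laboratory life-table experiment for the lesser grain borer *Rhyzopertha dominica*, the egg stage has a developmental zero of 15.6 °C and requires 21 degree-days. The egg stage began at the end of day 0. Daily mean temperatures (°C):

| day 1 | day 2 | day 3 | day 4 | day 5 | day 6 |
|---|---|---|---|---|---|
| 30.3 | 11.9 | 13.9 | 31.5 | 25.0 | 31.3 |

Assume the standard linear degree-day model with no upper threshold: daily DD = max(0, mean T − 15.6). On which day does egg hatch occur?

day 4

Daily DD above 15.6 °C: 14.7, 0.0, 0.0, 15.9, 9.4, 15.7.
Cumulative: 14.7, 14.7, 14.7, 30.6, 40.0, 55.7.
The total first reaches 21 DD on day 4.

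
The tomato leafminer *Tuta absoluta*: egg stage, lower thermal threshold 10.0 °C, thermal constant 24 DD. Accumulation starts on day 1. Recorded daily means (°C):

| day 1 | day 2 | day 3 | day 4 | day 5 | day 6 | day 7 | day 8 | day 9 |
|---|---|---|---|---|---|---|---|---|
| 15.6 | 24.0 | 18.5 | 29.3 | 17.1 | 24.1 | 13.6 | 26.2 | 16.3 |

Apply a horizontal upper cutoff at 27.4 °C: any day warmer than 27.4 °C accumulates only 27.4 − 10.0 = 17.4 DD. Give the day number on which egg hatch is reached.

day 3

Daily DD above 10.0 °C (capped at 17.4): 5.6, 14.0, 8.5, 17.4, 7.1, 14.1, 3.6, 16.2, 6.3.
Cumulative: 5.6, 19.6, 28.1, 45.5, 52.6, 66.7, 70.3, 86.5, 92.8.
The total first reaches 24 DD on day 3.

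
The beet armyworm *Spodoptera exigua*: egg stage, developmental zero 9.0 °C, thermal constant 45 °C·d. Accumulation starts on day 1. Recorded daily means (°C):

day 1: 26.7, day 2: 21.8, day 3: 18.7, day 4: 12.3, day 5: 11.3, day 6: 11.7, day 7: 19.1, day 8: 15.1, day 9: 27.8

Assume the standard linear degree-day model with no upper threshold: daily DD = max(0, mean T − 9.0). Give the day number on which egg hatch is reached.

day 5

Daily DD above 9.0 °C: 17.7, 12.8, 9.7, 3.3, 2.3, 2.7, 10.1, 6.1, 18.8.
Cumulative: 17.7, 30.5, 40.2, 43.5, 45.8, 48.5, 58.6, 64.7, 83.5.
The total first reaches 45 DD on day 5.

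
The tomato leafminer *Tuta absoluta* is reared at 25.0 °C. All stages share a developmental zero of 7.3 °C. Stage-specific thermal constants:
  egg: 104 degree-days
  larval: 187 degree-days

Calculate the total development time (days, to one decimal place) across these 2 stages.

16.4 days

Daily accumulation at 25.0 °C = 25.0 − 7.3 = 17.7 DD/day.
Total K = 104 + 187 = 291 DD.
Total duration = 291 / 17.7 = 16.441 ≈ 16.4 days.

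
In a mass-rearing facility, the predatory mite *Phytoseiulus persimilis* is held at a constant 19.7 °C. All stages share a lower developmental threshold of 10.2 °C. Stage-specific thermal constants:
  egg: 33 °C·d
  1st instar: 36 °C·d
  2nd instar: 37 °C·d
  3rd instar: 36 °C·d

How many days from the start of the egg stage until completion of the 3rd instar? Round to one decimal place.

14.9 days

Daily accumulation at 19.7 °C = 19.7 − 10.2 = 9.5 DD/day.
Total K = 33 + 36 + 37 + 36 = 142 DD.
Total duration = 142 / 9.5 = 14.947 ≈ 14.9 days.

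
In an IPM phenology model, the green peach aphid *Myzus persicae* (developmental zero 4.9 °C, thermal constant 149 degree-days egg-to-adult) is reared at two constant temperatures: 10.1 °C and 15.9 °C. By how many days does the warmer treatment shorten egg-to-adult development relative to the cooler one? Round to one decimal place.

At 10.1 °C: 149 / (10.1 − 4.9) = 149 / 5.2 = 28.654 d.
At 15.9 °C: 149 / (15.9 − 4.9) = 149 / 11.0 = 13.545 d.
Difference = |28.654 − 13.545| = 15.108 ≈ 15.1 days.

15.1 days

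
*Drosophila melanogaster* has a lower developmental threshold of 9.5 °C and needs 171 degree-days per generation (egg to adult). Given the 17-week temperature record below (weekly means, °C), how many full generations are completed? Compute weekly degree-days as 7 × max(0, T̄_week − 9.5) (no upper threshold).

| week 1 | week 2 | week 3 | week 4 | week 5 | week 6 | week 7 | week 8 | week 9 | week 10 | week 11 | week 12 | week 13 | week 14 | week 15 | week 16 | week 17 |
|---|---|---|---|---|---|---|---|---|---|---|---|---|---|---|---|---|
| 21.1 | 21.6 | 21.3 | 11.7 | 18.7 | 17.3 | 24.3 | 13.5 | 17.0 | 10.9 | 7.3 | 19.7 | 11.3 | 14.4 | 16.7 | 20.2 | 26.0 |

Weekly DD (7 × max(0, T̄ − 9.5)): 81.2, 84.7, 82.6, 15.4, 64.4, 54.6, 103.6, 28.0, 52.5, 9.8, 0.0, 71.4, 12.6, 34.3, 50.4, 74.9, 115.5.
Season total = 935.9 DD.
Complete generations = ⌊935.9 / 171⌋ = 5.

5 generations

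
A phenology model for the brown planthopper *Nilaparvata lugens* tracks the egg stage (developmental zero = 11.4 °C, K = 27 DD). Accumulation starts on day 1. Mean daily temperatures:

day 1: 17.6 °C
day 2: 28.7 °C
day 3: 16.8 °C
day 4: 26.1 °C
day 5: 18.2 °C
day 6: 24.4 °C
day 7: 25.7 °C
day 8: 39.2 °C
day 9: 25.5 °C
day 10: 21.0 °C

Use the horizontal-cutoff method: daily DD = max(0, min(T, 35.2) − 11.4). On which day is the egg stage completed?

day 3

Daily DD above 11.4 °C (capped at 23.8): 6.2, 17.3, 5.4, 14.7, 6.8, 13.0, 14.3, 23.8, 14.1, 9.6.
Cumulative: 6.2, 23.5, 28.9, 43.6, 50.4, 63.4, 77.7, 101.5, 115.6, 125.2.
The total first reaches 27 DD on day 3.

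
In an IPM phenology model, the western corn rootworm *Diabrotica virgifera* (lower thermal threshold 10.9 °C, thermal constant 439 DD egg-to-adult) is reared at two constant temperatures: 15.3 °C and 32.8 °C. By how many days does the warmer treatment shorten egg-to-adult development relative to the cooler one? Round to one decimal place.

79.7 days

At 15.3 °C: 439 / (15.3 − 10.9) = 439 / 4.4 = 99.773 d.
At 32.8 °C: 439 / (32.8 − 10.9) = 439 / 21.9 = 20.046 d.
Difference = |99.773 − 20.046| = 79.727 ≈ 79.7 days.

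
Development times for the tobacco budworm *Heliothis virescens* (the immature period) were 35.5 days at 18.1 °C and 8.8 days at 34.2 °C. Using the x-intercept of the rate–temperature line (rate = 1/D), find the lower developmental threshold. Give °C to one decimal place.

Linear rate model ⇒ the product D·(T − T_b) is constant across temperatures.
35.5·(18.1 − T_b) = 8.8·(34.2 − T_b)
T_b = (35.5·18.1 − 8.8·34.2) / (35.5 − 8.8) = 341.59 / 26.7 = 12.794 °C ≈ 12.8 °C.

12.8 °C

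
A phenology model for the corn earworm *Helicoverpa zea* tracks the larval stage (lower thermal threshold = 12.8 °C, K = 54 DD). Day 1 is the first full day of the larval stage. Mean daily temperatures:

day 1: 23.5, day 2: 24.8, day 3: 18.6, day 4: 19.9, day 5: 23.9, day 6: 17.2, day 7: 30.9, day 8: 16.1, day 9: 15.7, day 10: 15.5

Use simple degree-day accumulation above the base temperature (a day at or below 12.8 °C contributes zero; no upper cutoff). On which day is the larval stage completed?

day 7

Daily DD above 12.8 °C: 10.7, 12.0, 5.8, 7.1, 11.1, 4.4, 18.1, 3.3, 2.9, 2.7.
Cumulative: 10.7, 22.7, 28.5, 35.6, 46.7, 51.1, 69.2, 72.5, 75.4, 78.1.
The total first reaches 54 DD on day 7.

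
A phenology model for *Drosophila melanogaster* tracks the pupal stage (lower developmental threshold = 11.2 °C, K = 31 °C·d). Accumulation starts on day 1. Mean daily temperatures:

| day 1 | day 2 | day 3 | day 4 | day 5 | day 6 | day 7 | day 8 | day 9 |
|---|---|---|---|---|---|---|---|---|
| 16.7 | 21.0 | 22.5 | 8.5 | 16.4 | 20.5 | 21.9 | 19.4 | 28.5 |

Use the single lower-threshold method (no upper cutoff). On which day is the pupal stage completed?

Daily DD above 11.2 °C: 5.5, 9.8, 11.3, 0.0, 5.2, 9.3, 10.7, 8.2, 17.3.
Cumulative: 5.5, 15.3, 26.6, 26.6, 31.8, 41.1, 51.8, 60.0, 77.3.
The total first reaches 31 DD on day 5.

day 5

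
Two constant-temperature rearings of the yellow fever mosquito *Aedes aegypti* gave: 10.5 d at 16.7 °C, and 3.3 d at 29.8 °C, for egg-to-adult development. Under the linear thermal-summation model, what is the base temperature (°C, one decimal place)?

10.7 °C

Equal thermal constants: D₁(T₁ − T_b) = D₂(T₂ − T_b).
10.5·(16.7 − T_b) = 3.3·(29.8 − T_b)
T_b = (10.5·16.7 − 3.3·29.8) / (10.5 − 3.3) = 77.01 / 7.2 = 10.696 °C ≈ 10.7 °C.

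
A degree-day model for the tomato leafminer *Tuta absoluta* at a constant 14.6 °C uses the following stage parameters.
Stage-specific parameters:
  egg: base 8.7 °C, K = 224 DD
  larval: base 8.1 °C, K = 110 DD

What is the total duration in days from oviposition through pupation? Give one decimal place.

egg: 224 / (14.6 − 8.7) = 224 / 5.9 = 37.966 d.
larval: 110 / (14.6 − 8.1) = 110 / 6.5 = 16.923 d.
Sum = 54.889 ≈ 54.9 days.

54.9 days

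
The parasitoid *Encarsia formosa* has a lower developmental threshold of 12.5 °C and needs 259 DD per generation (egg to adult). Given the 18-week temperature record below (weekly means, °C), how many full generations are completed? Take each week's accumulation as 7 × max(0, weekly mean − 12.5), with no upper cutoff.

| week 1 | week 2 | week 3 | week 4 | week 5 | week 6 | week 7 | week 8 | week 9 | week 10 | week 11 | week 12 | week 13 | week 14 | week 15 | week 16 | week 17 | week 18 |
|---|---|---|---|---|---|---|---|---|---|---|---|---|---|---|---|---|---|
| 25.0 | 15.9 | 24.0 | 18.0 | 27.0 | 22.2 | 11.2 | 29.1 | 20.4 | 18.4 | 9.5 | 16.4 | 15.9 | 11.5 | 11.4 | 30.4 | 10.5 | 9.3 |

Weekly DD (7 × max(0, T̄ − 12.5)): 87.5, 23.8, 80.5, 38.5, 101.5, 67.9, 0.0, 116.2, 55.3, 41.3, 0.0, 27.3, 23.8, 0.0, 0.0, 125.3, 0.0, 0.0.
Season total = 788.9 DD.
Complete generations = ⌊788.9 / 259⌋ = 3.

3 generations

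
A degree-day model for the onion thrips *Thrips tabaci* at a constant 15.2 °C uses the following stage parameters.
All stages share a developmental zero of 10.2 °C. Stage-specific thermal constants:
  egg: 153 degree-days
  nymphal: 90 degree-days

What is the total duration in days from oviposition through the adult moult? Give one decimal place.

Daily accumulation at 15.2 °C = 15.2 − 10.2 = 5.0 DD/day.
Total K = 153 + 90 = 243 DD.
Total duration = 243 / 5.0 = 48.600 ≈ 48.6 days.

48.6 days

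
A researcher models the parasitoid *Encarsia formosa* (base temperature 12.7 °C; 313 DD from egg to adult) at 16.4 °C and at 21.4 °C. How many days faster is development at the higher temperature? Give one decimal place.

48.6 days

At 16.4 °C: 313 / (16.4 − 12.7) = 313 / 3.7 = 84.595 d.
At 21.4 °C: 313 / (21.4 − 12.7) = 313 / 8.7 = 35.977 d.
Difference = |84.595 − 35.977| = 48.618 ≈ 48.6 days.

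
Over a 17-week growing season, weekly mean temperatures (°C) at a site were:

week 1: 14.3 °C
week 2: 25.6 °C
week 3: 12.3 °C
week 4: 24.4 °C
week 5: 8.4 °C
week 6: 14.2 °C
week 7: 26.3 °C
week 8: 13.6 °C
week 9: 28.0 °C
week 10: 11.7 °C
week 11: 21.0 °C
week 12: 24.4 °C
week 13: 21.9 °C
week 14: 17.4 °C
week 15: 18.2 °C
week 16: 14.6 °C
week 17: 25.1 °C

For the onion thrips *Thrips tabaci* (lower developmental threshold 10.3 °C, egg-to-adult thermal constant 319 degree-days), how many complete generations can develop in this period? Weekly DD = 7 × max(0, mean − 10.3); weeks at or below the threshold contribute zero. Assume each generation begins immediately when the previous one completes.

3 generations

Weekly DD (7 × max(0, T̄ − 10.3)): 28.0, 107.1, 14.0, 98.7, 0.0, 27.3, 112.0, 23.1, 123.9, 9.8, 74.9, 98.7, 81.2, 49.7, 55.3, 30.1, 103.6.
Season total = 1037.4 DD.
Complete generations = ⌊1037.4 / 319⌋ = 3.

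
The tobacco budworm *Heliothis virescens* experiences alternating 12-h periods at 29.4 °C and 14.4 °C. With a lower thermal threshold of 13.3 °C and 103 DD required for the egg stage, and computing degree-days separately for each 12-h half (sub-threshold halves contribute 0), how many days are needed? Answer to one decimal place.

Day half: max(0, 29.4 − 13.3) × 0.5 = 16.1 × 0.5 = 8.05 DD.
Night half: max(0, 14.4 − 13.3) × 0.5 = 1.1 × 0.5 = 0.55 DD.
Per 24 h: 8.60 DD/day.
Duration = 103 / 8.60 = 11.977 ≈ 12.0 days.

12.0 days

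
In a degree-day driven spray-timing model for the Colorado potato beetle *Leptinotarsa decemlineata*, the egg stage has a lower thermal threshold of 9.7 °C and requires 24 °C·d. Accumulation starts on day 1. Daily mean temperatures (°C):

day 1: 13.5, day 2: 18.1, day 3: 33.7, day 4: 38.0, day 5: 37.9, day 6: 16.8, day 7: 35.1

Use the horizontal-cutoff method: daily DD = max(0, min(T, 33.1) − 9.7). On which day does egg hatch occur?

day 3

Daily DD above 9.7 °C (capped at 23.4): 3.8, 8.4, 23.4, 23.4, 23.4, 7.1, 23.4.
Cumulative: 3.8, 12.2, 35.6, 59.0, 82.4, 89.5, 112.9.
The total first reaches 24 DD on day 3.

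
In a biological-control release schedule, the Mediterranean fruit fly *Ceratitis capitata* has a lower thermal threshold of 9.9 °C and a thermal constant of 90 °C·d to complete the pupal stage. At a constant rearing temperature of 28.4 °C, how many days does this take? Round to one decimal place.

4.9 days

Daily accumulation = 28.4 − 9.9 = 18.5 DD/day.
Duration = 90 / 18.5 = 4.865 ≈ 4.9 days.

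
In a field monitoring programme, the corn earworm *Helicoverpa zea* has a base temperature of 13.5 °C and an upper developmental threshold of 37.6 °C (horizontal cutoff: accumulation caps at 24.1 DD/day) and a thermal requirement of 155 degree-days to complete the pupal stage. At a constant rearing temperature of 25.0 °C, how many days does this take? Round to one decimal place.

13.5 days

Daily accumulation = 25.0 − 13.5 = 11.5 DD/day.
Duration = 155 / 11.5 = 13.478 ≈ 13.5 days.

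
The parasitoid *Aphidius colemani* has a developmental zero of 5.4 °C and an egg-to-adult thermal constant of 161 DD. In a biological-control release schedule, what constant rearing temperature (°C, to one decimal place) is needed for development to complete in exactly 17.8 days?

Required daily accumulation = 161 / 17.8 = 9.045 DD/day.
T = T_base + 9.045 = 5.4 + 9.045 = 14.445 ≈ 14.4 °C.

14.4 °C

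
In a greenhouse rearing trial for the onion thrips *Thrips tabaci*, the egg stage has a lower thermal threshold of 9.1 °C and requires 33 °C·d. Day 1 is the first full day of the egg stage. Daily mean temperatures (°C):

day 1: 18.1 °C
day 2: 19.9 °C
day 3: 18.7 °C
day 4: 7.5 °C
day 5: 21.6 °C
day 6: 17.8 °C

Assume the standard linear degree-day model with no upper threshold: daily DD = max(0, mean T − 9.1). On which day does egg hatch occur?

Daily DD above 9.1 °C: 9.0, 10.8, 9.6, 0.0, 12.5, 8.7.
Cumulative: 9.0, 19.8, 29.4, 29.4, 41.9, 50.6.
The total first reaches 33 DD on day 5.

day 5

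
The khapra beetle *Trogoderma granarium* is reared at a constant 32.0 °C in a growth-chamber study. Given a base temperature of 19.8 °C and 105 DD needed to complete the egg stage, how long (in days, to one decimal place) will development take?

Daily accumulation = 32.0 − 19.8 = 12.2 DD/day.
Duration = 105 / 12.2 = 8.607 ≈ 8.6 days.

8.6 days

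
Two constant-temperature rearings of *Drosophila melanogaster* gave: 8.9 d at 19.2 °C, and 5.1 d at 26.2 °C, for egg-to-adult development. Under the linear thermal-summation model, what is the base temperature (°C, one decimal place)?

9.8 °C

Equal thermal constants: D₁(T₁ − T_b) = D₂(T₂ − T_b).
8.9·(19.2 − T_b) = 5.1·(26.2 − T_b)
T_b = (8.9·19.2 − 5.1·26.2) / (8.9 − 5.1) = 37.26 / 3.8 = 9.805 °C ≈ 9.8 °C.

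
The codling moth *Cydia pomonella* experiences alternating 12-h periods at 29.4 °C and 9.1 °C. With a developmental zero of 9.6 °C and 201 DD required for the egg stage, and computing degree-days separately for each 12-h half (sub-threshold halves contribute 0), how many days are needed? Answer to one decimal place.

Day half: max(0, 29.4 − 9.6) × 0.5 = 19.8 × 0.5 = 9.90 DD.
Night half: max(0, 9.1 − 9.6) × 0.5 = 0.0 × 0.5 = 0.00 DD.
Per 24 h: 9.90 DD/day.
Duration = 201 / 9.90 = 20.303 ≈ 20.3 days.

20.3 days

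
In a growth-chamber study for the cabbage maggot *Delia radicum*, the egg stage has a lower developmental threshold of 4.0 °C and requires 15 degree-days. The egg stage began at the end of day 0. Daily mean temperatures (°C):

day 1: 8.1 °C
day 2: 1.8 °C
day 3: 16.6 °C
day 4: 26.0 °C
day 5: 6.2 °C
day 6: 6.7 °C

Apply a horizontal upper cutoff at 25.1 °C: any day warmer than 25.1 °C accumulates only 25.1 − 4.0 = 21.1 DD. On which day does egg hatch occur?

Daily DD above 4.0 °C (capped at 21.1): 4.1, 0.0, 12.6, 21.1, 2.2, 2.7.
Cumulative: 4.1, 4.1, 16.7, 37.8, 40.0, 42.7.
The total first reaches 15 DD on day 3.

day 3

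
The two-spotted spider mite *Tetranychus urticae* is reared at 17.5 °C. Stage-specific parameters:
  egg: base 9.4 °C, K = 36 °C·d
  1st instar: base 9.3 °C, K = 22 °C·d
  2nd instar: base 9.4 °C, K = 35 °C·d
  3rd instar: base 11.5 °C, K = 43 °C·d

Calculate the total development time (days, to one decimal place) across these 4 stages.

18.6 days

egg: 36 / (17.5 − 9.4) = 36 / 8.1 = 4.444 d.
1st instar: 22 / (17.5 − 9.3) = 22 / 8.2 = 2.683 d.
2nd instar: 35 / (17.5 − 9.4) = 35 / 8.1 = 4.321 d.
3rd instar: 43 / (17.5 − 11.5) = 43 / 6.0 = 7.167 d.
Sum = 18.615 ≈ 18.6 days.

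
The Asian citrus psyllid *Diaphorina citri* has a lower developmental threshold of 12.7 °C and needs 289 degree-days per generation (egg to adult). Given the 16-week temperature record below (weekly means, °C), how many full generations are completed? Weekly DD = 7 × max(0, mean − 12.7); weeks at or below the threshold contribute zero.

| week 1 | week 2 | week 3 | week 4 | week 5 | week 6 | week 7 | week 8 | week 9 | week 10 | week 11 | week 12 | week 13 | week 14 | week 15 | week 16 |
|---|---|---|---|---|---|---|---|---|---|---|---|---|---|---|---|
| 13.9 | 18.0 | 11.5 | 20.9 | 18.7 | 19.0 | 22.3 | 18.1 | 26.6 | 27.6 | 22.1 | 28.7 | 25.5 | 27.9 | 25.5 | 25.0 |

Weekly DD (7 × max(0, T̄ − 12.7)): 8.4, 37.1, 0.0, 57.4, 42.0, 44.1, 67.2, 37.8, 97.3, 104.3, 65.8, 112.0, 89.6, 106.4, 89.6, 86.1.
Season total = 1045.1 DD.
Complete generations = ⌊1045.1 / 289⌋ = 3.

3 generations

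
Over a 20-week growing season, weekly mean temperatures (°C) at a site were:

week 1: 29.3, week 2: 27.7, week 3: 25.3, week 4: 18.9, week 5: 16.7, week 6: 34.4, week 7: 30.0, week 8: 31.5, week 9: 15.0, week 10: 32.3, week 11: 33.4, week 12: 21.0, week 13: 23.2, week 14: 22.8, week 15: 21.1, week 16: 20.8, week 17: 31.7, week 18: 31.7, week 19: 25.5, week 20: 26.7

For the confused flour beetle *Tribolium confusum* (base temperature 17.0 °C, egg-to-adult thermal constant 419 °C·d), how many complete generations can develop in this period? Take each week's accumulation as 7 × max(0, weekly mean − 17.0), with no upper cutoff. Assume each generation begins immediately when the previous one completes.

3 generations

Weekly DD (7 × max(0, T̄ − 17.0)): 86.1, 74.9, 58.1, 13.3, 0.0, 121.8, 91.0, 101.5, 0.0, 107.1, 114.8, 28.0, 43.4, 40.6, 28.7, 26.6, 102.9, 102.9, 59.5, 67.9.
Season total = 1269.1 DD.
Complete generations = ⌊1269.1 / 419⌋ = 3.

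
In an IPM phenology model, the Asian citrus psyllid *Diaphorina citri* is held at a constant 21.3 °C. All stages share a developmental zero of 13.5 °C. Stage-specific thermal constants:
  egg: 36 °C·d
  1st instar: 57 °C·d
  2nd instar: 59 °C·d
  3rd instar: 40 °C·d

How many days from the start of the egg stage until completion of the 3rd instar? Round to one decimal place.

24.6 days

Daily accumulation at 21.3 °C = 21.3 − 13.5 = 7.8 DD/day.
Total K = 36 + 57 + 59 + 40 = 192 DD.
Total duration = 192 / 7.8 = 24.615 ≈ 24.6 days.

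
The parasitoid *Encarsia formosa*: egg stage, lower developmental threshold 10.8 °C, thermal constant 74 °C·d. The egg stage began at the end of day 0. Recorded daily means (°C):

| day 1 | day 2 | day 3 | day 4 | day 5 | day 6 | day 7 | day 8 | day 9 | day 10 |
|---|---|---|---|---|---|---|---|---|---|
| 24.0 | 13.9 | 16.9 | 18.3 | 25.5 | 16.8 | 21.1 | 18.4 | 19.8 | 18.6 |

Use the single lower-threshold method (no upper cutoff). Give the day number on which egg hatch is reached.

day 9

Daily DD above 10.8 °C: 13.2, 3.1, 6.1, 7.5, 14.7, 6.0, 10.3, 7.6, 9.0, 7.8.
Cumulative: 13.2, 16.3, 22.4, 29.9, 44.6, 50.6, 60.9, 68.5, 77.5, 85.3.
The total first reaches 74 DD on day 9.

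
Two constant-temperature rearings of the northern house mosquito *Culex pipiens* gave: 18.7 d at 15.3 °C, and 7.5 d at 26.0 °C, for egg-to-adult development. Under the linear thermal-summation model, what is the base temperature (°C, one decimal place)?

Equal thermal constants: D₁(T₁ − T_b) = D₂(T₂ − T_b).
18.7·(15.3 − T_b) = 7.5·(26.0 − T_b)
T_b = (18.7·15.3 − 7.5·26.0) / (18.7 − 7.5) = 91.11 / 11.2 = 8.135 °C ≈ 8.1 °C.

8.1 °C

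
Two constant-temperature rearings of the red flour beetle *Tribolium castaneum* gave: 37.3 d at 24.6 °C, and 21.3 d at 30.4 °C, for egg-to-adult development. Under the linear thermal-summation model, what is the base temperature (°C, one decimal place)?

Equal thermal constants: D₁(T₁ − T_b) = D₂(T₂ − T_b).
37.3·(24.6 − T_b) = 21.3·(30.4 − T_b)
T_b = (37.3·24.6 − 21.3·30.4) / (37.3 − 21.3) = 270.06 / 16.0 = 16.879 °C ≈ 16.9 °C.

16.9 °C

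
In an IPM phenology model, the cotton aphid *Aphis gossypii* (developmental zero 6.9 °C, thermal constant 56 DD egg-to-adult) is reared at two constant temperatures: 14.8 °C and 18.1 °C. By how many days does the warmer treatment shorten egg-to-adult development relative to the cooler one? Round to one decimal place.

At 14.8 °C: 56 / (14.8 − 6.9) = 56 / 7.9 = 7.089 d.
At 18.1 °C: 56 / (18.1 − 6.9) = 56 / 11.2 = 5.000 d.
Difference = |7.089 − 5.000| = 2.089 ≈ 2.1 days.

2.1 days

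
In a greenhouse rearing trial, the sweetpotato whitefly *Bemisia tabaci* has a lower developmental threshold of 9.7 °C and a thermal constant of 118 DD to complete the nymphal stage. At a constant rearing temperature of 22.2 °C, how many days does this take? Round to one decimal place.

Daily accumulation = 22.2 − 9.7 = 12.5 DD/day.
Duration = 118 / 12.5 = 9.440 ≈ 9.4 days.

9.4 days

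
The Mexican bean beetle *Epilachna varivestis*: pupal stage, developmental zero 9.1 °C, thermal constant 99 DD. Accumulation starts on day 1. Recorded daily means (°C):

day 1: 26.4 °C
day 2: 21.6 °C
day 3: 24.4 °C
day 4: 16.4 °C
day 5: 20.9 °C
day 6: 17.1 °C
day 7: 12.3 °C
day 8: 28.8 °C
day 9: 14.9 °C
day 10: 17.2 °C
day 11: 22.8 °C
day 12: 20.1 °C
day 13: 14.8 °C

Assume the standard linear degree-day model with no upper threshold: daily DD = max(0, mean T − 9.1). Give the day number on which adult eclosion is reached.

Daily DD above 9.1 °C: 17.3, 12.5, 15.3, 7.3, 11.8, 8.0, 3.2, 19.7, 5.8, 8.1, 13.7, 11.0, 5.7.
Cumulative: 17.3, 29.8, 45.1, 52.4, 64.2, 72.2, 75.4, 95.1, 100.9, 109.0, 122.7, 133.7, 139.4.
The total first reaches 99 DD on day 9.

day 9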